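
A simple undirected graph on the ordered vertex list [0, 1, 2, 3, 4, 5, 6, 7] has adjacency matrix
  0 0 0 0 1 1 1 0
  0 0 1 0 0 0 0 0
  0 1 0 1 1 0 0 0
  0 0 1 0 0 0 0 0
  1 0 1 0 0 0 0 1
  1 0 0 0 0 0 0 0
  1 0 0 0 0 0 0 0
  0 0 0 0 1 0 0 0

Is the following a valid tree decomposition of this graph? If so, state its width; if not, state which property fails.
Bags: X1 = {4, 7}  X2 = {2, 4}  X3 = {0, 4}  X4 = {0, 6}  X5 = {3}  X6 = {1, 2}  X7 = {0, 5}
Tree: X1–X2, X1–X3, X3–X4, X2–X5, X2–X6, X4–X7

A tree decomposition must satisfy three properties: every vertex lies in some bag; for every edge, both endpoints lie together in some bag; and for every vertex, the bags containing it form a connected subtree. Here edge (2,3) lies in no bag, so the decomposition is invalid.

No — edge (2,3) lies in no bag.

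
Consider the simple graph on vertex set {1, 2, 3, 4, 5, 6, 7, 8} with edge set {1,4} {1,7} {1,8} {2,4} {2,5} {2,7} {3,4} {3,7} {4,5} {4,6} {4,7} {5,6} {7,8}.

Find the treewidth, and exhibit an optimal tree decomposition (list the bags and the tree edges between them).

Treewidth 2.
One optimal decomposition is:
Bags: B1 = {2, 4, 7}  B2 = {3, 4, 7}  B3 = {1, 4, 7}  B4 = {1, 7, 8}  B5 = {2, 4, 5}  B6 = {4, 5, 6}
Tree: B1–B2, B1–B3, B3–B4, B1–B5, B5–B6

Every bag has size at most 3, so the width is 3 − 1 = 2 and tw(G) ≤ 2. Conversely, {1, 7, 8} is a clique of size 3, and the vertices of any clique must share a bag in every tree decomposition; so some bag has ≥ 3 vertices and tw(G) ≥ 2. The upper and lower bounds meet at 2, so that is the treewidth.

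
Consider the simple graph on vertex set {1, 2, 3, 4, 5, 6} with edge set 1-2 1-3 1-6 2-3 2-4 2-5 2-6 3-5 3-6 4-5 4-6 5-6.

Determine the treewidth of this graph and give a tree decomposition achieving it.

Treewidth 3.
Bags: B1 = {2, 3, 5, 6}  B2 = {2, 4, 5, 6}  B3 = {1, 2, 3, 6}
Tree: B1–B2, B1–B3

Every bag has size at most 4, so the width is 4 − 1 = 3 and tw(G) ≤ 3. For the lower bound, the 4 vertices {1, 2, 3, 6} are pairwise adjacent, and any tree decomposition puts a clique entirely inside one bag — forcing width ≥ 3. Combining the bounds, tw(G) = 3.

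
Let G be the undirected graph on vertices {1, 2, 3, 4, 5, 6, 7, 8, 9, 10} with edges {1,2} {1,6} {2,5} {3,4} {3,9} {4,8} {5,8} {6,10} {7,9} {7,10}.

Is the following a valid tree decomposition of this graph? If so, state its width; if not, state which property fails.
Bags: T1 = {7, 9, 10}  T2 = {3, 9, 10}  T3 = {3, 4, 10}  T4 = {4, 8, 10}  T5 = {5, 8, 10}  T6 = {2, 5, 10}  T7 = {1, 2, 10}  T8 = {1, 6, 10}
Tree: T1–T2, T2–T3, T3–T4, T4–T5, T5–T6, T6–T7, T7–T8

Checking the three conditions: (i) the bags cover all of {1, 2, 3, 4, 5, 6, 7, 8, 9, 10}; (ii) for each edge, some bag contains both endpoints; (iii) the bags containing any fixed vertex form a subtree. All hold, so the decomposition is valid with width 3 − 1 = 2.

Yes; width 2.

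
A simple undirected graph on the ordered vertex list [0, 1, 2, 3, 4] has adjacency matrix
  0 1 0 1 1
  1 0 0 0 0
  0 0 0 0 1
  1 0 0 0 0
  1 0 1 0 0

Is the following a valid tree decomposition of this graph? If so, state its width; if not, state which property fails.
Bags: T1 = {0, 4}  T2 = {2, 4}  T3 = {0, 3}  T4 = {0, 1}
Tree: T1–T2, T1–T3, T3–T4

Every vertex of G appears in some bag (union = {0, 1, 2, 3, 4}); every edge is covered by a bag; and for each vertex v the set of bags containing v is connected in the bag tree. The decomposition is therefore valid. The largest bag has 2 vertices, so the width is 1.

Yes; width 1.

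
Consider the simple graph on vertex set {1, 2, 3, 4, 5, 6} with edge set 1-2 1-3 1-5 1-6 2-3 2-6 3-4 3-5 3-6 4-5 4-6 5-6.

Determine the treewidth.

A width-3 tree decomposition is:
Bags: B1 = {3, 4, 5, 6}  B2 = {1, 3, 5, 6}  B3 = {1, 2, 3, 6}
Tree: B1–B2, B2–B3
The largest bag has 4 vertices, giving width 3; this decomposition certifies tw(G) ≤ 3. For the lower bound, the 4 vertices {1, 2, 3, 6} are pairwise adjacent, and any tree decomposition puts a clique entirely inside one bag — forcing width ≥ 3. The upper and lower bounds meet at 3, so that is the treewidth.

3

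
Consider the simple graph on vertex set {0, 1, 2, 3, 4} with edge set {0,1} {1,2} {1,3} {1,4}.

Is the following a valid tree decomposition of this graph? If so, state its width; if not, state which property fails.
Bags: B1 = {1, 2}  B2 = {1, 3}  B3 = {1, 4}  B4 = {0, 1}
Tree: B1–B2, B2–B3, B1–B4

Yes; width 1.

Checking the three conditions: (i) the bags cover all of {0, 1, 2, 3, 4}; (ii) for each edge, some bag contains both endpoints; (iii) the bags containing any fixed vertex form a subtree. All hold, so the decomposition is valid with width 2 − 1 = 1.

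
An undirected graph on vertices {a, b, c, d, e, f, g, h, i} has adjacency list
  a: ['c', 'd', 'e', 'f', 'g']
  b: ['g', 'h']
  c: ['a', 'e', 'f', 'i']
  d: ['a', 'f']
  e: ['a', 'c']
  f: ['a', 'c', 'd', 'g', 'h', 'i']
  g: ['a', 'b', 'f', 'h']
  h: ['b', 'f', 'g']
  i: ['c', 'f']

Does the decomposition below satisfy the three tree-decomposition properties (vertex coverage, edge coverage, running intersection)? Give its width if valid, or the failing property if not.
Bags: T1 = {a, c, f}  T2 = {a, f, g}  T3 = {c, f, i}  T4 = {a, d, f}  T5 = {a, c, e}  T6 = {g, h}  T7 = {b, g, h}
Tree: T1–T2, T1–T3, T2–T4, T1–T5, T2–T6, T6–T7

A tree decomposition must satisfy three properties: every vertex lies in some bag; for every edge, both endpoints lie together in some bag; and for every vertex, the bags containing it form a connected subtree. Here edge (f,h) lies in no bag, so the decomposition is invalid.

No — edge (f,h) lies in no bag.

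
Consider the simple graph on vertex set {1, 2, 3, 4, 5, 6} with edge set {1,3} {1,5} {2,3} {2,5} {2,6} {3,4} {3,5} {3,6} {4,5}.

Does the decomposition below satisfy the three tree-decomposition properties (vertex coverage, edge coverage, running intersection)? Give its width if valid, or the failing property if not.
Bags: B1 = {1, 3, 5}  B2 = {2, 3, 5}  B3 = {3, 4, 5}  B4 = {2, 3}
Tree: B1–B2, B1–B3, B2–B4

No — vertex 6 appears in no bag.

A tree decomposition must satisfy three properties: every vertex lies in some bag; for every edge, both endpoints lie together in some bag; and for every vertex, the bags containing it form a connected subtree. Here vertex 6 appears in no bag, so the decomposition is invalid.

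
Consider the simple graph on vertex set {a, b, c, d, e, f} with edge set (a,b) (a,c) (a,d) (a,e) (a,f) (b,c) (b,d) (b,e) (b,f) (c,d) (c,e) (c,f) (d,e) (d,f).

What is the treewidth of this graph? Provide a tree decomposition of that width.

Every bag has size at most 5, so the width is 5 − 1 = 4 and tw(G) ≤ 4. On the other hand G contains the 5-clique {a, b, c, d, e}. A clique must lie in a single bag of any decomposition, so no decomposition can have width below 4. Therefore the treewidth is 4.

Treewidth 4.
Bags: B1 = {a, b, c, d, f}  B2 = {a, b, c, d, e}
Tree: B1–B2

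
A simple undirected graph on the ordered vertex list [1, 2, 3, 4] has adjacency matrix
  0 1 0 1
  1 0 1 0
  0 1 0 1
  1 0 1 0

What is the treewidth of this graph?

2

A width-2 tree decomposition is:
Bags: B1 = {1, 2, 3}  B2 = {1, 3, 4}
Tree: B1–B2
The largest bag has 3 vertices, giving width 2; this decomposition certifies tw(G) ≤ 2. The edges 3–2–1–4–3 form a cycle, so G is not a tree and its treewidth is at least 2. Hence tw(G) = 2 exactly.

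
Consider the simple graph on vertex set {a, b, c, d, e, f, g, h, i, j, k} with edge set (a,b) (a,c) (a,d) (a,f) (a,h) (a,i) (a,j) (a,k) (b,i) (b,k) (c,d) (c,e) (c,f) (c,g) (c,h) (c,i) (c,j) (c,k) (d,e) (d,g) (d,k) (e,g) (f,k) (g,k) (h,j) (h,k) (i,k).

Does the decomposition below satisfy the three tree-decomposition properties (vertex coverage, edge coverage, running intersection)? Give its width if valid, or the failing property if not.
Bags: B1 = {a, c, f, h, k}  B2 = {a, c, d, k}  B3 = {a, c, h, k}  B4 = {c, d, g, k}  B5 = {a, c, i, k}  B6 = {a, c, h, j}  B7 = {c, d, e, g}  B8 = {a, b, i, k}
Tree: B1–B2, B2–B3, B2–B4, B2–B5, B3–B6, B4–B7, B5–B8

No — bags containing vertex h are not connected in the tree.

A tree decomposition must satisfy three properties: every vertex lies in some bag; for every edge, both endpoints lie together in some bag; and for every vertex, the bags containing it form a connected subtree. Here bags containing vertex h are not connected in the tree, so the decomposition is invalid.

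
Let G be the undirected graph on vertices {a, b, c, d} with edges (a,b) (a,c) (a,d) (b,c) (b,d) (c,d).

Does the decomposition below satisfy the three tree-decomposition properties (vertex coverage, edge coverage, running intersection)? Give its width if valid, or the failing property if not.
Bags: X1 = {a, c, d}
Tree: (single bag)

A tree decomposition must satisfy three properties: every vertex lies in some bag; for every edge, both endpoints lie together in some bag; and for every vertex, the bags containing it form a connected subtree. Here vertex b appears in no bag, so the decomposition is invalid.

No — vertex b appears in no bag.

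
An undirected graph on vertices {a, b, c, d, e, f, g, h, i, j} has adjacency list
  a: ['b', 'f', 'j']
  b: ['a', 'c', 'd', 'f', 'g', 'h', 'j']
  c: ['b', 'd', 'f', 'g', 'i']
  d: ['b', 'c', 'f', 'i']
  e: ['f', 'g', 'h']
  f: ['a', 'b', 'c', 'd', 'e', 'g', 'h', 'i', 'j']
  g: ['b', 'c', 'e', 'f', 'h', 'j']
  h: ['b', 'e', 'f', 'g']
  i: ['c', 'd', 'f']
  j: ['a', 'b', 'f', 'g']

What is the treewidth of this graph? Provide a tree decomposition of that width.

Every bag has size at most 4, so the width is 4 − 1 = 3 and tw(G) ≤ 3. Conversely, {e, f, g, h} is a clique of size 4, and the vertices of any clique must share a bag in every tree decomposition; so some bag has ≥ 4 vertices and tw(G) ≥ 3. The upper and lower bounds meet at 3, so that is the treewidth.

Treewidth 3.
One such decomposition:
Bags: B1 = {b, c, d, f}  B2 = {c, d, f, i}  B3 = {b, c, f, g}  B4 = {b, f, g, j}  B5 = {a, b, f, j}  B6 = {b, f, g, h}  B7 = {e, f, g, h}
Tree: B1–B2, B1–B3, B3–B4, B4–B5, B3–B6, B6–B7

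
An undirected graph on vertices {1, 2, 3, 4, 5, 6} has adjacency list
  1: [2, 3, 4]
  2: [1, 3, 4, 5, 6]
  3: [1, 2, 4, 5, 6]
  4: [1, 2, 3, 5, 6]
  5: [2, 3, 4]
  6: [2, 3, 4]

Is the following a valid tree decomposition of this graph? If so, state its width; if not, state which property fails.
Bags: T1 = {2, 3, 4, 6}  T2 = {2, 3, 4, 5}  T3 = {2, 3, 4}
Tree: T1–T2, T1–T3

A tree decomposition must satisfy three properties: every vertex lies in some bag; for every edge, both endpoints lie together in some bag; and for every vertex, the bags containing it form a connected subtree. Here vertex 1 appears in no bag, so the decomposition is invalid.

No — vertex 1 appears in no bag.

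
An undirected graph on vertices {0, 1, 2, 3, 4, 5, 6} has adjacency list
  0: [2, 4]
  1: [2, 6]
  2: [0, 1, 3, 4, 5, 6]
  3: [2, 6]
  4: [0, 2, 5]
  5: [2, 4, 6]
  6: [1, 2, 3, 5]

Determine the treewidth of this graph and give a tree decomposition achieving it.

The largest bag has 3 vertices, giving width 2; this decomposition certifies tw(G) ≤ 2. On the other hand G contains the 3-clique {0, 2, 4}. A clique must lie in a single bag of any decomposition, so no decomposition can have width below 2. Therefore the treewidth is 2.

Treewidth 2.
One optimal decomposition is:
Bags: B1 = {1, 2, 6}  B2 = {2, 5, 6}  B3 = {2, 4, 5}  B4 = {0, 2, 4}  B5 = {2, 3, 6}
Tree: B1–B2, B2–B3, B3–B4, B1–B5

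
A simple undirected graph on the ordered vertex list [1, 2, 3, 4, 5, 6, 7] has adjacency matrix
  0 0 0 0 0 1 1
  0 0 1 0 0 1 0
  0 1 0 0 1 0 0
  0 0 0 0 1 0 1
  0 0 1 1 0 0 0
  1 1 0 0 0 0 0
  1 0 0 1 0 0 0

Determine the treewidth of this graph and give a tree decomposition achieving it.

Each bag holds 3 vertices, so the decomposition has width 2, which upper-bounds the treewidth. For the lower bound, G contains the cycle 6–2–3–5–4–7–1–6, so G is not a forest; only forests have treewidth ≤ 1, hence tw(G) ≥ 2. The upper and lower bounds meet at 2, so that is the treewidth.

Treewidth 2.
Bags: B1 = {2, 3, 6}  B2 = {3, 5, 6}  B3 = {4, 5, 6}  B4 = {4, 6, 7}  B5 = {1, 6, 7}
Tree: B1–B2, B2–B3, B3–B4, B4–B5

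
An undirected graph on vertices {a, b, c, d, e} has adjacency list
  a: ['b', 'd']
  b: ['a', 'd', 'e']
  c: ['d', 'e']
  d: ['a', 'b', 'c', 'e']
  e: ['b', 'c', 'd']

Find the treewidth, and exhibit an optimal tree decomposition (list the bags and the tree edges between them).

Every bag has size at most 3, so the width is 3 − 1 = 2 and tw(G) ≤ 2. On the other hand G contains the 3-clique {c, d, e}. A clique must lie in a single bag of any decomposition, so no decomposition can have width below 2. Therefore the treewidth is 2.

Treewidth 2.
One optimal decomposition is:
Bags: B1 = {c, d, e}  B2 = {b, d, e}  B3 = {a, b, d}
Tree: B1–B2, B2–B3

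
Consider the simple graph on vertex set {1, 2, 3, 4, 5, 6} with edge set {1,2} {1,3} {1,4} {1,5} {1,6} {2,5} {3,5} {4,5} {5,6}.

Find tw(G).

2

A width-2 tree decomposition is:
Bags: B1 = {1, 3, 5}  B2 = {1, 4, 5}  B3 = {1, 5, 6}  B4 = {1, 2, 5}
Tree: B1–B2, B2–B3, B3–B4
Each bag holds 3 vertices, so the decomposition has width 2, which upper-bounds the treewidth. Conversely, {1, 2, 5} is a clique of size 3, and the vertices of any clique must share a bag in every tree decomposition; so some bag has ≥ 3 vertices and tw(G) ≥ 2. Combining the bounds, tw(G) = 2.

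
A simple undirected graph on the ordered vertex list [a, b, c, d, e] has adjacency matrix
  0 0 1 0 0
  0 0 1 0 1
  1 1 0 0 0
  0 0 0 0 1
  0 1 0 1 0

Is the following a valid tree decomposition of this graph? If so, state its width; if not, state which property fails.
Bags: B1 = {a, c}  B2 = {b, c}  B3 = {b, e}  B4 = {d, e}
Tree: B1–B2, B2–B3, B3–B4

Every vertex of G appears in some bag (union = {a, b, c, d, e}); every edge is covered by a bag; and for each vertex v the set of bags containing v is connected in the bag tree. The decomposition is therefore valid. The largest bag has 2 vertices, so the width is 1.

Yes; width 1.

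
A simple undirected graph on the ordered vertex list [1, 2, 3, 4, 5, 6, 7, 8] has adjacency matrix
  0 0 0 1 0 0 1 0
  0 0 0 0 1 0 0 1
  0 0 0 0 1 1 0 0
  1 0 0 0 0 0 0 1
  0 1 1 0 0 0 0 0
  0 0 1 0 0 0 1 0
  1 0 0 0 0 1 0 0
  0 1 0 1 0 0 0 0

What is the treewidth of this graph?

A width-2 tree decomposition is:
Bags: B1 = {1, 4, 7}  B2 = {4, 6, 7}  B3 = {3, 4, 6}  B4 = {3, 4, 5}  B5 = {2, 4, 5}  B6 = {2, 4, 8}
Tree: B1–B2, B2–B3, B3–B4, B4–B5, B5–B6
Every bag has size at most 3, so the width is 3 − 1 = 2 and tw(G) ≤ 2. The edges 4–1–7–6–3–5–2–8–4 form a cycle, so G is not a tree and its treewidth is at least 2. Hence tw(G) = 2 exactly.

2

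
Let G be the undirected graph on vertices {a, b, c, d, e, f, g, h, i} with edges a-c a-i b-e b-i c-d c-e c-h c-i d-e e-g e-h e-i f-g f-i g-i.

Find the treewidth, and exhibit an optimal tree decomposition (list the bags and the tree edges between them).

Treewidth 2.
One optimal decomposition is:
Bags: B1 = {a, c, i}  B2 = {c, e, i}  B3 = {c, e, h}  B4 = {e, g, i}  B5 = {c, d, e}  B6 = {f, g, i}  B7 = {b, e, i}
Tree: B1–B2, B2–B3, B2–B4, B2–B5, B4–B6, B2–B7

Every bag has size at most 3, so the width is 3 − 1 = 2 and tw(G) ≤ 2. On the other hand G contains the 3-clique {c, d, e}. A clique must lie in a single bag of any decomposition, so no decomposition can have width below 2. The upper and lower bounds meet at 2, so that is the treewidth.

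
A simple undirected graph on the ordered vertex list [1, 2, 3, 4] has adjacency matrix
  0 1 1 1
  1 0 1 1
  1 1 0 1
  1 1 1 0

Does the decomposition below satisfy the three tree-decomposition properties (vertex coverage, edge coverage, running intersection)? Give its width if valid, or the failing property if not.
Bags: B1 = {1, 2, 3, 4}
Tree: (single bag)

Yes; width 3.

Every vertex of G appears in some bag (union = {1, 2, 3, 4}); every edge is covered by a bag; and for each vertex v the set of bags containing v is connected in the bag tree. The decomposition is therefore valid. The largest bag has 4 vertices, so the width is 3.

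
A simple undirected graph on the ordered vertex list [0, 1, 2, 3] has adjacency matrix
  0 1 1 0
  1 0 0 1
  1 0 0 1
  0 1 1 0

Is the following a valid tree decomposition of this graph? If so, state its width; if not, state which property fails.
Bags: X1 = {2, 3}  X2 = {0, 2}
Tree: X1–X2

No — vertex 1 appears in no bag.

A tree decomposition must satisfy three properties: every vertex lies in some bag; for every edge, both endpoints lie together in some bag; and for every vertex, the bags containing it form a connected subtree. Here vertex 1 appears in no bag, so the decomposition is invalid.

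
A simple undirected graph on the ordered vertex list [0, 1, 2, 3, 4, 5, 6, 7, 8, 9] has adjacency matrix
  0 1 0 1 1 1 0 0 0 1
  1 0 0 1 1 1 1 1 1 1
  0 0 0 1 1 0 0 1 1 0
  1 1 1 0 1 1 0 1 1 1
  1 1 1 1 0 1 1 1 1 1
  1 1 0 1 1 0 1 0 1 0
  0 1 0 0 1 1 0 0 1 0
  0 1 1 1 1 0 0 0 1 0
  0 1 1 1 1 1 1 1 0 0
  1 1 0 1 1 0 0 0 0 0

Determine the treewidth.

A width-4 tree decomposition is:
Bags: B1 = {1, 3, 4, 5, 8}  B2 = {0, 1, 3, 4, 5}  B3 = {1, 3, 4, 7, 8}  B4 = {1, 4, 5, 6, 8}  B5 = {2, 3, 4, 7, 8}  B6 = {0, 1, 3, 4, 9}
Tree: B1–B2, B1–B3, B1–B4, B3–B5, B2–B6
The largest bag has 5 vertices, giving width 4; this decomposition certifies tw(G) ≤ 4. Conversely, {0, 1, 3, 4, 9} is a clique of size 5, and the vertices of any clique must share a bag in every tree decomposition; so some bag has ≥ 5 vertices and tw(G) ≥ 4. The upper and lower bounds meet at 4, so that is the treewidth.

4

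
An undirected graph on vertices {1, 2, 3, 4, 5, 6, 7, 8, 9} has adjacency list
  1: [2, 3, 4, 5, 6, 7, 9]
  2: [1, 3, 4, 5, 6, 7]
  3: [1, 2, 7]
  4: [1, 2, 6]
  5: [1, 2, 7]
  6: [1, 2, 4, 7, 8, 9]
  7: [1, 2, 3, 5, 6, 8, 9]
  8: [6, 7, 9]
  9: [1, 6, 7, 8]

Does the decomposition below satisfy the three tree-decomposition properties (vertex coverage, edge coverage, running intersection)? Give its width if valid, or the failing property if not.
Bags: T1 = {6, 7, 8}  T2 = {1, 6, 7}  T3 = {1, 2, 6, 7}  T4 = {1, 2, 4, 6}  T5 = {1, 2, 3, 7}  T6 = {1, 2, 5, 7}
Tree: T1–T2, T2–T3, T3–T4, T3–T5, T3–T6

No — vertex 9 appears in no bag.

A tree decomposition must satisfy three properties: every vertex lies in some bag; for every edge, both endpoints lie together in some bag; and for every vertex, the bags containing it form a connected subtree. Here vertex 9 appears in no bag, so the decomposition is invalid.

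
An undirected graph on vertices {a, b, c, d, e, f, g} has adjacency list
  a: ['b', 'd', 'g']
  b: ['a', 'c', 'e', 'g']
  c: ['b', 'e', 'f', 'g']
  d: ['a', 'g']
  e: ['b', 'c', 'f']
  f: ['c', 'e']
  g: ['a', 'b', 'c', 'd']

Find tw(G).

2

A width-2 tree decomposition is:
Bags: B1 = {b, c, g}  B2 = {b, c, e}  B3 = {a, b, g}  B4 = {a, d, g}  B5 = {c, e, f}
Tree: B1–B2, B1–B3, B3–B4, B2–B5
The largest bag has 3 vertices, giving width 2; this decomposition certifies tw(G) ≤ 2. Conversely, {a, d, g} is a clique of size 3, and the vertices of any clique must share a bag in every tree decomposition; so some bag has ≥ 3 vertices and tw(G) ≥ 2. Therefore the treewidth is 2.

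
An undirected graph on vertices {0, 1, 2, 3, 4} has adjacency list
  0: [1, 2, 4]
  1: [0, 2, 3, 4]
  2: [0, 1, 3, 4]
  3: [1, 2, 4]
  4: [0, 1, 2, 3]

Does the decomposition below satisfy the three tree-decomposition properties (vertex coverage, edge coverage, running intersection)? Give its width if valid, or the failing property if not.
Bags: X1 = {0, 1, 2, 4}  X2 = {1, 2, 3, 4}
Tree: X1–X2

Vertex coverage: the bags together contain {0, 1, 2, 3, 4}, the full vertex set. Edge coverage: each edge of G has both endpoints in at least one bag. Running intersection: for every vertex, the bags containing it form a connected subtree. All three properties hold, so this is a valid tree decomposition of width max|bag| − 1 = 3, and hence tw(G) ≤ 3.

Yes; width 3.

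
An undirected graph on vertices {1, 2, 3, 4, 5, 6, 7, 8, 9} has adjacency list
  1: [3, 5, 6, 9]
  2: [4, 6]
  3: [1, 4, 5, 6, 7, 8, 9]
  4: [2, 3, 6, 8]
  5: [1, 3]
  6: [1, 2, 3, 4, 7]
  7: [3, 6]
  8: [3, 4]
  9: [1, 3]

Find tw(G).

A width-2 tree decomposition is:
Bags: B1 = {3, 4, 8}  B2 = {3, 4, 6}  B3 = {1, 3, 6}  B4 = {3, 6, 7}  B5 = {1, 3, 9}  B6 = {1, 3, 5}  B7 = {2, 4, 6}
Tree: B1–B2, B2–B3, B3–B4, B3–B5, B5–B6, B2–B7
Every bag has size at most 3, so the width is 3 − 1 = 2 and tw(G) ≤ 2. On the other hand G contains the 3-clique {2, 4, 6}. A clique must lie in a single bag of any decomposition, so no decomposition can have width below 2. The upper and lower bounds meet at 2, so that is the treewidth.

2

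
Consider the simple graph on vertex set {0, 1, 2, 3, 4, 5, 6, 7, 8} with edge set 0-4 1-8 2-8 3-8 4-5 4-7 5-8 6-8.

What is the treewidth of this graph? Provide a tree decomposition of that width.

The largest bag has 2 vertices, giving width 1; this decomposition certifies tw(G) ≤ 1. Since G has at least one edge (e.g. 2–8), it is not an edgeless graph, so tw(G) ≥ 1. Therefore the treewidth is 1.

Treewidth 1.
One such decomposition:
Bags: B1 = {2, 8}  B2 = {5, 8}  B3 = {6, 8}  B4 = {4, 5}  B5 = {1, 8}  B6 = {3, 8}  B7 = {4, 7}  B8 = {0, 4}
Tree: B1–B2, B1–B3, B2–B4, B2–B5, B3–B6, B4–B7, B7–B8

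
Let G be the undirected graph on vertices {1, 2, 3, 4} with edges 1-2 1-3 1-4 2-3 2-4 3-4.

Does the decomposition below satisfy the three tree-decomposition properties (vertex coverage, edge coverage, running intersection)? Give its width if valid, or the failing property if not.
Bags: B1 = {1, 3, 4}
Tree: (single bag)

A tree decomposition must satisfy three properties: every vertex lies in some bag; for every edge, both endpoints lie together in some bag; and for every vertex, the bags containing it form a connected subtree. Here vertex 2 appears in no bag, so the decomposition is invalid.

No — vertex 2 appears in no bag.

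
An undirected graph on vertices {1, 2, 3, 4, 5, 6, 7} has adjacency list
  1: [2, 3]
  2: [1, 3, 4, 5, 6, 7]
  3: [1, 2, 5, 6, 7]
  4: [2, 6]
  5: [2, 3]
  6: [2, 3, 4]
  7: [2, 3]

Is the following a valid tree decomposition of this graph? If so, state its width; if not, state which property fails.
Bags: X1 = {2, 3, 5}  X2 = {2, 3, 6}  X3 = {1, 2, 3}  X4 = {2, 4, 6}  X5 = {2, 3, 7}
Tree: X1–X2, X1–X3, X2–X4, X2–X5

Checking the three conditions: (i) the bags cover all of {1, 2, 3, 4, 5, 6, 7}; (ii) for each edge, some bag contains both endpoints; (iii) the bags containing any fixed vertex form a subtree. All hold, so the decomposition is valid with width 3 − 1 = 2.

Yes; width 2.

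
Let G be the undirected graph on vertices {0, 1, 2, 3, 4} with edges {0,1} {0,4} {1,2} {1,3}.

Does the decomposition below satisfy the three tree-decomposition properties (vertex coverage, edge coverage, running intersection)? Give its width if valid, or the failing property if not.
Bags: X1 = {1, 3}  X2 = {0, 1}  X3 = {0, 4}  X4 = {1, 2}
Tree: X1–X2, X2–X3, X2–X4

Vertex coverage: the bags together contain {0, 1, 2, 3, 4}, the full vertex set. Edge coverage: each edge of G has both endpoints in at least one bag. Running intersection: for every vertex, the bags containing it form a connected subtree. All three properties hold, so this is a valid tree decomposition of width max|bag| − 1 = 1, and hence tw(G) ≤ 1.

Yes; width 1.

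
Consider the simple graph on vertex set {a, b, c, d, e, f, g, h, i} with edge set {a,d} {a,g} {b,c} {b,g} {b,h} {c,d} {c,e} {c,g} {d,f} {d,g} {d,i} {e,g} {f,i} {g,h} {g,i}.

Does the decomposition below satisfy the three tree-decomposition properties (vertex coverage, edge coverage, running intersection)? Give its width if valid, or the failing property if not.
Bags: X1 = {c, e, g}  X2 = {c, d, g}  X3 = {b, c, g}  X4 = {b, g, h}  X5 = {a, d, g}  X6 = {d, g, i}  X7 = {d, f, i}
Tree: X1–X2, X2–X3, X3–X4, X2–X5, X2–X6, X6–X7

Yes; width 2.

Vertex coverage: the bags together contain {a, b, c, d, e, f, g, h, i}, the full vertex set. Edge coverage: each edge of G has both endpoints in at least one bag. Running intersection: for every vertex, the bags containing it form a connected subtree. All three properties hold, so this is a valid tree decomposition of width max|bag| − 1 = 2, and hence tw(G) ≤ 2.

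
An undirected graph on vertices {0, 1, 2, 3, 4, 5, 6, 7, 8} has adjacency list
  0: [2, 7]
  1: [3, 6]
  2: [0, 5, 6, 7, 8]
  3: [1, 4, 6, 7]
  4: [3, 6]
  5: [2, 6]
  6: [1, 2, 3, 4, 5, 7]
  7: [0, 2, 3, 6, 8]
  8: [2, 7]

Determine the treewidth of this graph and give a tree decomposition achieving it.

The largest bag has 3 vertices, giving width 2; this decomposition certifies tw(G) ≤ 2. On the other hand G contains the 3-clique {0, 2, 7}. A clique must lie in a single bag of any decomposition, so no decomposition can have width below 2. Therefore the treewidth is 2.

Treewidth 2.
Bags: B1 = {3, 6, 7}  B2 = {2, 6, 7}  B3 = {1, 3, 6}  B4 = {2, 7, 8}  B5 = {2, 5, 6}  B6 = {3, 4, 6}  B7 = {0, 2, 7}
Tree: B1–B2, B1–B3, B2–B4, B2–B5, B3–B6, B2–B7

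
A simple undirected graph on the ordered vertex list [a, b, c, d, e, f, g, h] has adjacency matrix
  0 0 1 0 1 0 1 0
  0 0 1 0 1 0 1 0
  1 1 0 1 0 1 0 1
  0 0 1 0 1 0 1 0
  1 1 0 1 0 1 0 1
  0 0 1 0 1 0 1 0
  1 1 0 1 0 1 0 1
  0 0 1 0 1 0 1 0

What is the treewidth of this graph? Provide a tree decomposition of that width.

Each bag holds 4 vertices, so the decomposition has width 3, which upper-bounds the treewidth. For the lower bound: the 4 vertex sets {c,d}, {a,g}, {e}, {b} are disjoint, each induces a connected subgraph, and every pair is joined by at least one edge of G. Contracting each set to a single vertex therefore yields K_{4} as a minor, and since treewidth is minor-monotone, tw(G) ≥ tw(K_{4}) = 3. Hence tw(G) = 3 exactly.

Treewidth 3.
Bags: B1 = {c, d, e, g}  B2 = {a, c, e, g}  B3 = {b, c, e, g}  B4 = {c, e, f, g}  B5 = {c, e, g, h}
Tree: B1–B2, B2–B3, B3–B4, B4–B5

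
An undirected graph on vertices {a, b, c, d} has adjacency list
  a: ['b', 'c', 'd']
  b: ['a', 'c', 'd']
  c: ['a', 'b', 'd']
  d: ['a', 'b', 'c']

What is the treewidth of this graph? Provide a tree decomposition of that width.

A single bag containing all 4 vertices is trivially a valid decomposition of width 3. On the other hand G contains the 4-clique {a, b, c, d}. A clique must lie in a single bag of any decomposition, so no decomposition can have width below 3. Therefore the treewidth is 3.

Treewidth 3.
One optimal decomposition is:
Bags: B1 = {a, b, c, d}
Tree: (single bag)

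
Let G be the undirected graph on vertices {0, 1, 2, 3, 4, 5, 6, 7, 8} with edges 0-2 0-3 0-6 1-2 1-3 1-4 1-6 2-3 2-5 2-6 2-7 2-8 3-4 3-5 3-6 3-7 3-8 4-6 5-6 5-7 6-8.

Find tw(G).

3

A width-3 tree decomposition is:
Bags: B1 = {0, 2, 3, 6}  B2 = {2, 3, 5, 6}  B3 = {1, 2, 3, 6}  B4 = {1, 3, 4, 6}  B5 = {2, 3, 6, 8}  B6 = {2, 3, 5, 7}
Tree: B1–B2, B1–B3, B3–B4, B3–B5, B2–B6
The largest bag has 4 vertices, giving width 3; this decomposition certifies tw(G) ≤ 3. For the lower bound, the 4 vertices {0, 2, 3, 6} are pairwise adjacent, and any tree decomposition puts a clique entirely inside one bag — forcing width ≥ 3. Combining the bounds, tw(G) = 3.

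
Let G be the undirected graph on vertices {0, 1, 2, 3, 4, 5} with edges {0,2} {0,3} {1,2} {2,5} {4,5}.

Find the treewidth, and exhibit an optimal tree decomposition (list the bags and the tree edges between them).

Treewidth 1.
Bags: B1 = {0, 3}  B2 = {0, 2}  B3 = {2, 5}  B4 = {4, 5}  B5 = {1, 2}
Tree: B1–B2, B2–B3, B3–B4, B3–B5

Every bag has size at most 2, so the width is 2 − 1 = 1 and tw(G) ≤ 1. Since G has at least one edge (e.g. 0–3), it is not an edgeless graph, so tw(G) ≥ 1. Therefore the treewidth is 1.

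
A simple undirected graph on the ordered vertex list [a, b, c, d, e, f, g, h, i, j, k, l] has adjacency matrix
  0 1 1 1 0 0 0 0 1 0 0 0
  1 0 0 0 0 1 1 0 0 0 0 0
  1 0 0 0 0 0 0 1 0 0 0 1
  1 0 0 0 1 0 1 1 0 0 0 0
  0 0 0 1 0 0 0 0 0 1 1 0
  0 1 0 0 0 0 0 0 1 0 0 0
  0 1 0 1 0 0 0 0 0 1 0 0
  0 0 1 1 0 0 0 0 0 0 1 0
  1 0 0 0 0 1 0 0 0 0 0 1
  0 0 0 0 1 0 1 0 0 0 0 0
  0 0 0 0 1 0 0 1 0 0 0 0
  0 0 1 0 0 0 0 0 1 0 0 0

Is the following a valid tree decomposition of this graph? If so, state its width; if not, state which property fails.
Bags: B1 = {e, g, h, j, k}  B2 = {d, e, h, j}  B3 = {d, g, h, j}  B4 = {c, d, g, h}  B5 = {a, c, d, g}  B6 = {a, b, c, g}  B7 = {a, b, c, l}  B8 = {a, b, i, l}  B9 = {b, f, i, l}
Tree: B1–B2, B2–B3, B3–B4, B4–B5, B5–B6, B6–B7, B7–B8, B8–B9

No — bags containing vertex g are not connected in the tree.

A tree decomposition must satisfy three properties: every vertex lies in some bag; for every edge, both endpoints lie together in some bag; and for every vertex, the bags containing it form a connected subtree. Here bags containing vertex g are not connected in the tree, so the decomposition is invalid.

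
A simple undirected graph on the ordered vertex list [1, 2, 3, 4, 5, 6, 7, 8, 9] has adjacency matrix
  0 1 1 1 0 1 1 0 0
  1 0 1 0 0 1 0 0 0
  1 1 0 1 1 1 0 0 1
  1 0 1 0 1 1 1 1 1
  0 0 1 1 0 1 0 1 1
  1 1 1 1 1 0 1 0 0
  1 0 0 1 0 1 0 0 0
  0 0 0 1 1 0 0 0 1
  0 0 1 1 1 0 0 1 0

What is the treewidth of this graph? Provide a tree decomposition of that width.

Every bag has size at most 4, so the width is 4 − 1 = 3 and tw(G) ≤ 3. On the other hand G contains the 4-clique {1, 2, 3, 6}. A clique must lie in a single bag of any decomposition, so no decomposition can have width below 3. The upper and lower bounds meet at 3, so that is the treewidth.

Treewidth 3.
One such decomposition:
Bags: B1 = {3, 4, 5, 6}  B2 = {3, 4, 5, 9}  B3 = {4, 5, 8, 9}  B4 = {1, 3, 4, 6}  B5 = {1, 4, 6, 7}  B6 = {1, 2, 3, 6}
Tree: B1–B2, B2–B3, B1–B4, B4–B5, B4–B6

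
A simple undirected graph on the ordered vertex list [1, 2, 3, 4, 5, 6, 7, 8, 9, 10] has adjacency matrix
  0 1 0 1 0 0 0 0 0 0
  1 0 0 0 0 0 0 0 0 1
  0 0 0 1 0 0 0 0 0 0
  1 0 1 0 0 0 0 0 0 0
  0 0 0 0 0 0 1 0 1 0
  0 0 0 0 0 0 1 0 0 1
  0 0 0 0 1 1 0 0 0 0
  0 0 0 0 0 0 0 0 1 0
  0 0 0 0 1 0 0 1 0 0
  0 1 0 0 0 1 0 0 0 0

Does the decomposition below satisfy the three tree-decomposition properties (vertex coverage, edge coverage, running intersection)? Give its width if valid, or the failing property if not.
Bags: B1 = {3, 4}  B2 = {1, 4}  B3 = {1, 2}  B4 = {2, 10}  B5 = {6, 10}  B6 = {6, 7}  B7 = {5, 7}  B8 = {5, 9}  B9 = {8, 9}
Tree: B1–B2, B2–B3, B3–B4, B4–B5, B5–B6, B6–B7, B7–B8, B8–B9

Vertex coverage: the bags together contain {1, 2, 3, 4, 5, 6, 7, 8, 9, 10}, the full vertex set. Edge coverage: each edge of G has both endpoints in at least one bag. Running intersection: for every vertex, the bags containing it form a connected subtree. All three properties hold, so this is a valid tree decomposition of width max|bag| − 1 = 1, and hence tw(G) ≤ 1.

Yes; width 1.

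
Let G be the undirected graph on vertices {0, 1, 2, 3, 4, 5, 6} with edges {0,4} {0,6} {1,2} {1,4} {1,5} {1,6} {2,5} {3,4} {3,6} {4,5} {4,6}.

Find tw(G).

A width-2 tree decomposition is:
Bags: B1 = {1, 4, 6}  B2 = {3, 4, 6}  B3 = {1, 4, 5}  B4 = {0, 4, 6}  B5 = {1, 2, 5}
Tree: B1–B2, B1–B3, B2–B4, B3–B5
Each bag holds 3 vertices, so the decomposition has width 2, which upper-bounds the treewidth. For the lower bound, the 3 vertices {1, 2, 5} are pairwise adjacent, and any tree decomposition puts a clique entirely inside one bag — forcing width ≥ 2. Therefore the treewidth is 2.

2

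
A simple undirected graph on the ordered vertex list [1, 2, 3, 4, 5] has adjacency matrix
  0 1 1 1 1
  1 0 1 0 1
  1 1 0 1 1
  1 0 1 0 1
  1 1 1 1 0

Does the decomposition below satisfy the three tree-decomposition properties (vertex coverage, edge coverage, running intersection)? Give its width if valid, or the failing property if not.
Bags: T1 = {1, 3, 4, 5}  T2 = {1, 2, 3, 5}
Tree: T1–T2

Yes; width 3.

Every vertex of G appears in some bag (union = {1, 2, 3, 4, 5}); every edge is covered by a bag; and for each vertex v the set of bags containing v is connected in the bag tree. The decomposition is therefore valid. The largest bag has 4 vertices, so the width is 3.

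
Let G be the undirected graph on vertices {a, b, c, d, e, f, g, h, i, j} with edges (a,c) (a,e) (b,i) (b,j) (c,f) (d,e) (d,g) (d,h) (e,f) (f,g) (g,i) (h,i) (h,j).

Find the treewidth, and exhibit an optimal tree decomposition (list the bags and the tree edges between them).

The largest bag has 3 vertices, giving width 2; this decomposition certifies tw(G) ≤ 2. The edges a–c–f–e–a form a cycle, so G is not a tree and its treewidth is at least 2. Therefore the treewidth is 2.

Treewidth 2.
One such decomposition:
Bags: B1 = {a, c, e}  B2 = {c, e, f}  B3 = {d, e, f}  B4 = {d, f, g}  B5 = {d, g, h}  B6 = {g, h, i}  B7 = {h, i, j}  B8 = {b, i, j}
Tree: B1–B2, B2–B3, B3–B4, B4–B5, B5–B6, B6–B7, B7–B8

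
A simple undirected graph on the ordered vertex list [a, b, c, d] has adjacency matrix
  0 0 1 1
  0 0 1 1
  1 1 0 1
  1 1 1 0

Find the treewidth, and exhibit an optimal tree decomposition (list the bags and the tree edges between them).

Each bag holds 3 vertices, so the decomposition has width 2, which upper-bounds the treewidth. Conversely, {a, c, d} is a clique of size 3, and the vertices of any clique must share a bag in every tree decomposition; so some bag has ≥ 3 vertices and tw(G) ≥ 2. The upper and lower bounds meet at 2, so that is the treewidth.

Treewidth 2.
One such decomposition:
Bags: B1 = {b, c, d}  B2 = {a, c, d}
Tree: B1–B2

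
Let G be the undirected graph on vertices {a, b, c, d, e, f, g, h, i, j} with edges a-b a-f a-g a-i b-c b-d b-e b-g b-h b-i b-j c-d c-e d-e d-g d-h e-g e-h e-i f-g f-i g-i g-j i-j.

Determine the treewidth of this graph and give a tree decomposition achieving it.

Treewidth 3.
Bags: B1 = {b, e, g, i}  B2 = {b, d, e, g}  B3 = {b, d, e, h}  B4 = {a, b, g, i}  B5 = {b, g, i, j}  B6 = {a, f, g, i}  B7 = {b, c, d, e}
Tree: B1–B2, B2–B3, B1–B4, B4–B5, B4–B6, B2–B7

The largest bag has 4 vertices, giving width 3; this decomposition certifies tw(G) ≤ 3. For the lower bound, the 4 vertices {a, f, g, i} are pairwise adjacent, and any tree decomposition puts a clique entirely inside one bag — forcing width ≥ 3. Therefore the treewidth is 3.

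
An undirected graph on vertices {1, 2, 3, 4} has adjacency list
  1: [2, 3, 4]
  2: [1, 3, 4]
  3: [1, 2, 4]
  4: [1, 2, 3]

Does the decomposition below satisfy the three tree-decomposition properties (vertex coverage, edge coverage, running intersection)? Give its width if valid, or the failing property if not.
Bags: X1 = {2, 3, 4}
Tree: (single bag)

No — vertex 1 appears in no bag.

A tree decomposition must satisfy three properties: every vertex lies in some bag; for every edge, both endpoints lie together in some bag; and for every vertex, the bags containing it form a connected subtree. Here vertex 1 appears in no bag, so the decomposition is invalid.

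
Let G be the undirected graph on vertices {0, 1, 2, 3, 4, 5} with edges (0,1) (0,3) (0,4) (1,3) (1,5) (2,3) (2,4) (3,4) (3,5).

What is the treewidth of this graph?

A width-2 tree decomposition is:
Bags: B1 = {0, 3, 4}  B2 = {0, 1, 3}  B3 = {2, 3, 4}  B4 = {1, 3, 5}
Tree: B1–B2, B1–B3, B2–B4
Each bag holds 3 vertices, so the decomposition has width 2, which upper-bounds the treewidth. On the other hand G contains the 3-clique {0, 1, 3}. A clique must lie in a single bag of any decomposition, so no decomposition can have width below 2. The upper and lower bounds meet at 2, so that is the treewidth.

2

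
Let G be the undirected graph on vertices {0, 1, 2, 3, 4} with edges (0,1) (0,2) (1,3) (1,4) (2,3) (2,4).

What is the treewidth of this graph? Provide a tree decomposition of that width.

Each bag holds 3 vertices, so the decomposition has width 2, which upper-bounds the treewidth. For the lower bound, G contains the cycle 3–2–4–1–3, so G is not a forest; only forests have treewidth ≤ 1, hence tw(G) ≥ 2. The upper and lower bounds meet at 2, so that is the treewidth.

Treewidth 2.
Bags: B1 = {1, 2, 3}  B2 = {1, 2, 4}  B3 = {0, 1, 2}
Tree: B1–B2, B2–B3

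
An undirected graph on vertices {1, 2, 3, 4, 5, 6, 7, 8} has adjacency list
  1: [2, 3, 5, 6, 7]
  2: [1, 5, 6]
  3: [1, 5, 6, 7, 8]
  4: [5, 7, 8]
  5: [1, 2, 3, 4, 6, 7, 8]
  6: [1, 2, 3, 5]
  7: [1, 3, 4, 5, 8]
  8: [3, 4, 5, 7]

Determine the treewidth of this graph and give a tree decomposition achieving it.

Treewidth 3.
One such decomposition:
Bags: B1 = {1, 3, 5, 7}  B2 = {3, 5, 7, 8}  B3 = {4, 5, 7, 8}  B4 = {1, 3, 5, 6}  B5 = {1, 2, 5, 6}
Tree: B1–B2, B2–B3, B1–B4, B4–B5

Each bag holds 4 vertices, so the decomposition has width 3, which upper-bounds the treewidth. For the lower bound, the 4 vertices {3, 5, 7, 8} are pairwise adjacent, and any tree decomposition puts a clique entirely inside one bag — forcing width ≥ 3. Hence tw(G) = 3 exactly.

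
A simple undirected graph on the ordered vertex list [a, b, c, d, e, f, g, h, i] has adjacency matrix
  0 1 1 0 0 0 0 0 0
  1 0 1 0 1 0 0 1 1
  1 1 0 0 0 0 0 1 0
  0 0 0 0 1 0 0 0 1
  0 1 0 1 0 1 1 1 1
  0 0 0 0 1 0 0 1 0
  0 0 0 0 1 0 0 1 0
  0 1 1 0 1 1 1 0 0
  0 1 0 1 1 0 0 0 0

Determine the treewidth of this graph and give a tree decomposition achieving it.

Every bag has size at most 3, so the width is 3 − 1 = 2 and tw(G) ≤ 2. For the lower bound, the 3 vertices {d, e, i} are pairwise adjacent, and any tree decomposition puts a clique entirely inside one bag — forcing width ≥ 2. The upper and lower bounds meet at 2, so that is the treewidth.

Treewidth 2.
One optimal decomposition is:
Bags: B1 = {b, e, h}  B2 = {b, e, i}  B3 = {b, c, h}  B4 = {e, g, h}  B5 = {e, f, h}  B6 = {a, b, c}  B7 = {d, e, i}
Tree: B1–B2, B1–B3, B1–B4, B4–B5, B3–B6, B2–B7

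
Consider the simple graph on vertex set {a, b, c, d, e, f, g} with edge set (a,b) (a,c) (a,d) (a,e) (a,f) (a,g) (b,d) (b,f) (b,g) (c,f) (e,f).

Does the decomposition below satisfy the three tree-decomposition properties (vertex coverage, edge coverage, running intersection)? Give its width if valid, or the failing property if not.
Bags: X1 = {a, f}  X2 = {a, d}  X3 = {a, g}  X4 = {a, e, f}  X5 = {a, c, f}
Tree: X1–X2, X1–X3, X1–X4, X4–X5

No — vertex b appears in no bag.

A tree decomposition must satisfy three properties: every vertex lies in some bag; for every edge, both endpoints lie together in some bag; and for every vertex, the bags containing it form a connected subtree. Here vertex b appears in no bag, so the decomposition is invalid.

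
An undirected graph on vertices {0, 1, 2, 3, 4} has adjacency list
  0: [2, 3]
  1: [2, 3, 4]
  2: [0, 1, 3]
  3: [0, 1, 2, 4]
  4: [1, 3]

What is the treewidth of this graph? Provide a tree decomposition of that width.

Treewidth 2.
One optimal decomposition is:
Bags: B1 = {0, 2, 3}  B2 = {1, 2, 3}  B3 = {1, 3, 4}
Tree: B1–B2, B2–B3

Every bag has size at most 3, so the width is 3 − 1 = 2 and tw(G) ≤ 2. Conversely, {0, 2, 3} is a clique of size 3, and the vertices of any clique must share a bag in every tree decomposition; so some bag has ≥ 3 vertices and tw(G) ≥ 2. The upper and lower bounds meet at 2, so that is the treewidth.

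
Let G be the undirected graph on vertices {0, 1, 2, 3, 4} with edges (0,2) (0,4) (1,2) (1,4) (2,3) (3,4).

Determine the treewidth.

A width-2 tree decomposition is:
Bags: B1 = {1, 2, 4}  B2 = {2, 3, 4}  B3 = {0, 2, 4}
Tree: B1–B2, B2–B3
The largest bag has 3 vertices, giving width 2; this decomposition certifies tw(G) ≤ 2. The edges 2–1–4–3–2 form a cycle, so G is not a tree and its treewidth is at least 2. Therefore the treewidth is 2.

2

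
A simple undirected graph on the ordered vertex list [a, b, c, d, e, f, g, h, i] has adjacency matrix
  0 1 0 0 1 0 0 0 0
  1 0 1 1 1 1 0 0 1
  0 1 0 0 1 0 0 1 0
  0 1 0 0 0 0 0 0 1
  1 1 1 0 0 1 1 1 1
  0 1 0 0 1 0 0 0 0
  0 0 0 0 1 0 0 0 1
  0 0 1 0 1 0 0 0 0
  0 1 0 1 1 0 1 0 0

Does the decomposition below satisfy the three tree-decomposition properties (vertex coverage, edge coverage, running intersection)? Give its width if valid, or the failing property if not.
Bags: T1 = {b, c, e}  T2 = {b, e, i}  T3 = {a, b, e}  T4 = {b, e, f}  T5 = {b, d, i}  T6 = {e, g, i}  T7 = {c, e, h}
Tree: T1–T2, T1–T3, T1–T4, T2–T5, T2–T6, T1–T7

Checking the three conditions: (i) the bags cover all of {a, b, c, d, e, f, g, h, i}; (ii) for each edge, some bag contains both endpoints; (iii) the bags containing any fixed vertex form a subtree. All hold, so the decomposition is valid with width 3 − 1 = 2.

Yes; width 2.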